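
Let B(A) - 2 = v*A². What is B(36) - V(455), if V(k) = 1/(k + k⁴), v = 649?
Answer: 36049257349494479/42859351080 ≈ 8.4111e+5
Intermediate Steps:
B(A) = 2 + 649*A²
B(36) - V(455) = (2 + 649*36²) - 1/(455 + 455⁴) = (2 + 649*1296) - 1/(455 + 42859350625) = (2 + 841104) - 1/42859351080 = 841106 - 1*1/42859351080 = 841106 - 1/42859351080 = 36049257349494479/42859351080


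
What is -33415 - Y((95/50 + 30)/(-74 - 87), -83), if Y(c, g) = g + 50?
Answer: -33382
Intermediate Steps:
Y(c, g) = 50 + g
-33415 - Y((95/50 + 30)/(-74 - 87), -83) = -33415 - (50 - 83) = -33415 - 1*(-33) = -33415 + 33 = -33382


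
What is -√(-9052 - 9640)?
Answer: -2*I*√4673 ≈ -136.72*I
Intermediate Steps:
-√(-9052 - 9640) = -√(-18692) = -2*I*√4673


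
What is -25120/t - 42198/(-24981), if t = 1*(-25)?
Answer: 41905178/41635 ≈ 1006.5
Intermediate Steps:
t = -25
-25120/t - 42198/(-24981) = -25120/(-25) - 42198/(-24981) = -25120*(-1/25) - 42198*(-1/24981) = 5024/5 + 14066/8327 = 41905178/41635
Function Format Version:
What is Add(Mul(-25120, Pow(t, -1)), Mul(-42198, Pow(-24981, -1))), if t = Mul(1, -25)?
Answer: Rational(41905178, 41635) ≈ 1006.5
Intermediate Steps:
t = -25
Add(Mul(-25120, Pow(t, -1)), Mul(-42198, Pow(-24981, -1))) = Add(Mul(-25120, Pow(-25, -1)), Mul(-42198, Pow(-24981, -1))) = Add(Mul(-25120, Rational(-1, 25)), Mul(-42198, Rational(-1, 24981))) = Add(Rational(5024, 5), Rational(14066, 8327)) = Rational(41905178, 41635)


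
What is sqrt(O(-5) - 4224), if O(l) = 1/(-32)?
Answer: I*sqrt(270338)/8 ≈ 64.993*I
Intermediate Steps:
O(l) = -1/32
sqrt(O(-5) - 4224) = sqrt(-1/32 - 4224) = sqrt(-135169/32) = I*sqrt(270338)/8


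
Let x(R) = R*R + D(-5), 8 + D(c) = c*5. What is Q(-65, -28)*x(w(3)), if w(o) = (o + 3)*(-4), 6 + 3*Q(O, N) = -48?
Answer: -9774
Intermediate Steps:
D(c) = -8 + 5*c (D(c) = -8 + c*5 = -8 + 5*c)
Q(O, N) = -18 (Q(O, N) = -2 + (⅓)*(-48) = -2 - 16 = -18)
w(o) = -12 - 4*o (w(o) = (3 + o)*(-4) = -12 - 4*o)
x(R) = -33 + R² (x(R) = R*R + (-8 + 5*(-5)) = R² + (-8 - 25) = R² - 33 = -33 + R²)
Q(-65, -28)*x(w(3)) = -18*(-33 + (-12 - 4*3)²) = -18*(-33 + (-12 - 12)²) = -18*(-33 + (-24)²) = -18*(-33 + 576) = -18*543 = -9774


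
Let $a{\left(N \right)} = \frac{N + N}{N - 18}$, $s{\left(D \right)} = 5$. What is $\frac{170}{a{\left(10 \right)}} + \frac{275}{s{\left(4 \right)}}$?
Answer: $-13$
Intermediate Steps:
$a{\left(N \right)} = \frac{2 N}{-18 + N}$
$\frac{170}{a{\left(10 \right)}} + \frac{275}{s{\left(4 \right)}} = \frac{170}{2 \cdot 10 \frac{1}{-18 + 10}} + \frac{275}{5} = \frac{170}{2 \cdot 10 \frac{1}{-8}} + 275 \cdot \frac{1}{5} = \frac{170}{2 \cdot 10 \left(- \frac{1}{8}\right)} + 55 = \frac{170}{- \frac{5}{2}} + 55 = 170 \left(- \frac{2}{5}\right) + 55 = -68 + 55 = -13$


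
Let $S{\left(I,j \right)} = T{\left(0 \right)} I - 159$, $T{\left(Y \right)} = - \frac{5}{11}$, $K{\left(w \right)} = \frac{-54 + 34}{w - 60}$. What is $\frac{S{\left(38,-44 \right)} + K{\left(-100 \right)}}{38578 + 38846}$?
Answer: $- \frac{5167}{2271104} \approx -0.0022751$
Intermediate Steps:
$K{\left(w \right)} = - \frac{20}{-60 + w}$
$T{\left(Y \right)} = - \frac{5}{11}$ ($T{\left(Y \right)} = \left(-5\right) \frac{1}{11} = - \frac{5}{11}$)
$S{\left(I,j \right)} = -159 - \frac{5 I}{11}$ ($S{\left(I,j \right)} = - \frac{5 I}{11} - 159 = -159 - \frac{5 I}{11}$)
$\frac{S{\left(38,-44 \right)} + K{\left(-100 \right)}}{38578 + 38846} = \frac{\left(-159 - \frac{190}{11}\right) - \frac{20}{-60 - 100}}{38578 + 38846} = \frac{\left(-159 - \frac{190}{11}\right) - \frac{20}{-160}}{77424} = \left(- \frac{1939}{11} - - \frac{1}{8}\right) \frac{1}{77424} = \left(- \frac{1939}{11} + \frac{1}{8}\right) \frac{1}{77424} = \left(- \frac{15501}{88}\right) \frac{1}{77424} = - \frac{5167}{2271104}$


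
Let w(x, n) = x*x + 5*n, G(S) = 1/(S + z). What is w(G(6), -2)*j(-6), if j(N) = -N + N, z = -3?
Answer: 0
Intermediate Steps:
G(S) = 1/(-3 + S) (G(S) = 1/(S - 3) = 1/(-3 + S))
j(N) = 0
w(x, n) = x**2 + 5*n
w(G(6), -2)*j(-6) = ((1/(-3 + 6))**2 + 5*(-2))*0 = ((1/3)**2 - 10)*0 = (1/9 - 10)*0 = -89/9*0 = 0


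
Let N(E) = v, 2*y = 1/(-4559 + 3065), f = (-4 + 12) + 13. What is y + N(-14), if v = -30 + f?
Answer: -26893/2988 ≈ -9.0003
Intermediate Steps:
f = 21 (f = 8 + 13 = 21)
v = -9 (v = -30 + 21 = -9)
y = -1/2988 (y = 1/(2*(-4559 + 3065)) = (½)/(-1494) = (½)*(-1/1494) = -1/2988 ≈ -0.00033467)
N(E) = -9
y + N(-14) = -1/2988 - 9 = -26893/2988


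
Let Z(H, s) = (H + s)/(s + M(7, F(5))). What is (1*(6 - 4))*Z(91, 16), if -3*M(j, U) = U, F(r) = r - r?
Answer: 107/8 ≈ 13.375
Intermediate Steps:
F(r) = 0
M(j, U) = -U/3
Z(H, s) = (H + s)/s (Z(H, s) = (H + s)/(s - ⅓*0) = (H + s)/(s + 0) = (H + s)/s)
(1*(6 - 4))*Z(91, 16) = (1*(6 - 4))*((91 + 16)/16) = (1*2)*((1/16)*107) = 2*(107/16) = 107/8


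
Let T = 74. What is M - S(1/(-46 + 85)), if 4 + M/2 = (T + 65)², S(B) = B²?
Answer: 58762313/1521 ≈ 38634.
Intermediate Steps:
M = 38634 (M = -8 + 2*(74 + 65)² = -8 + 2*139² = -8 + 2*19321 = -8 + 38642 = 38634)
M - S(1/(-46 + 85)) = 38634 - (1/(-46 + 85))² = 38634 - (1/39)² = 38634 - 1*1/1521 = 38634 - 1/1521 = 58762313/1521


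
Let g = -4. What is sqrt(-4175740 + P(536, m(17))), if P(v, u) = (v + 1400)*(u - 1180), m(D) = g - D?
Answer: 2*I*sqrt(1625219) ≈ 2549.7*I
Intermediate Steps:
m(D) = -4 - D
P(v, u) = (-1180 + u)*(1400 + v) (P(v, u) = (1400 + v)*(-1180 + u) = (-1180 + u)*(1400 + v))
sqrt(-4175740 + P(536, m(17))) = sqrt(-4175740 + (-1652000 - 1180*536 + 1400*(-4 - 1*17) + (-4 - 1*17)*536)) = sqrt(-4175740 + (-1652000 - 632480 + 1400*(-4 - 17) + (-4 - 17)*536)) = sqrt(-4175740 + (-1652000 - 632480 + 1400*(-21) - 21*536)) = sqrt(-4175740 + (-1652000 - 632480 - 29400 - 11256)) = sqrt(-4175740 - 2325136) = sqrt(-6500876) = 2*I*sqrt(1625219)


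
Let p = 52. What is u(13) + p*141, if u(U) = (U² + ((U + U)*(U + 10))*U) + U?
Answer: 15288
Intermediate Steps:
u(U) = U + U² + 2*U²*(10 + U) (u(U) = (U² + ((2*U)*(10 + U))*U) + U = (U² + (2*U*(10 + U))*U) + U = (U² + 2*U²*(10 + U)) + U = U + U² + 2*U²*(10 + U))
u(13) + p*141 = 13*(1 + 2*13² + 21*13) + 52*141 = 13*(1 + 2*169 + 273) + 7332 = 13*(1 + 338 + 273) + 7332 = 13*612 + 7332 = 7956 + 7332 = 15288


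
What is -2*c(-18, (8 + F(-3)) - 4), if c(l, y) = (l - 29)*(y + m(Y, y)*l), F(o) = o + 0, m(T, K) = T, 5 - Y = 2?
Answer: -4982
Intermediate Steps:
Y = 3 (Y = 5 - 1*2 = 5 - 2 = 3)
F(o) = o
c(l, y) = (-29 + l)*(y + 3*l) (c(l, y) = (l - 29)*(y + 3*l) = (-29 + l)*(y + 3*l))
-2*c(-18, (8 + F(-3)) - 4) = -2*(-87*(-18) - 29*((8 - 3) - 4) + 3*(-18)**2 - 18*((8 - 3) - 4)) = -2*(1566 - 29*(5 - 4) + 3*324 - 18*(5 - 4)) = -2*(1566 - 29*1 + 972 - 18*1) = -2*(1566 - 29 + 972 - 18) = -2*2491 = -4982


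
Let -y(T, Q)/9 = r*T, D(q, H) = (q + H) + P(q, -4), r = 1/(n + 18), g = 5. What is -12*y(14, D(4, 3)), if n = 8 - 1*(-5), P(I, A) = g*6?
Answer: 1512/31 ≈ 48.774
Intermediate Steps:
P(I, A) = 30 (P(I, A) = 5*6 = 30)
n = 13 (n = 8 + 5 = 13)
r = 1/31 (r = 1/(13 + 18) = 1/31 ≈ 0.032258)
D(q, H) = 30 + H + q (D(q, H) = (q + H) + 30 = (H + q) + 30 = 30 + H + q)
y(T, Q) = -9*T/31
-12*y(14, D(4, 3)) = -(-108)*14/31 = -12*(-126/31) = 1512/31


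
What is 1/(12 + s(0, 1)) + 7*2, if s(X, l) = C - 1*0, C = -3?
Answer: 127/9 ≈ 14.111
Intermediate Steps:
s(X, l) = -3 (s(X, l) = -3 - 1*0 = -3 + 0 = -3)
1/(12 + s(0, 1)) + 7*2 = 1/(12 - 3) + 7*2 = 1/9 + 14 = ⅑ + 14 = 127/9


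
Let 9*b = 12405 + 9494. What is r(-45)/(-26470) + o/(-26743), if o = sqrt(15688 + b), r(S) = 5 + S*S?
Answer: -203/2647 - sqrt(163091)/80229 ≈ -0.081724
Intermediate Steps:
b = 21899/9 (b = (12405 + 9494)/9 = (1/9)*21899 = 21899/9 ≈ 2433.2)
r(S) = 5 + S**2
o = sqrt(163091)/3 (o = sqrt(15688 + 21899/9) = sqrt(163091/9) = sqrt(163091)/3 ≈ 134.61)
r(-45)/(-26470) + o/(-26743) = (5 + (-45)**2)/(-26470) + (sqrt(163091)/3)/(-26743) = (5 + 2025)*(-1/26470) + (sqrt(163091)/3)*(-1/26743) = 2030*(-1/26470) - sqrt(163091)/80229 = -203/2647 - sqrt(163091)/80229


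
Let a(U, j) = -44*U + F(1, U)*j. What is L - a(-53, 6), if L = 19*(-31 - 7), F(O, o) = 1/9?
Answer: -9164/3 ≈ -3054.7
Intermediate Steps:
F(O, o) = ⅑
a(U, j) = -44*U + j/9
L = -722 (L = 19*(-38) = -722)
L - a(-53, 6) = -722 - (-44*(-53) + (⅑)*6) = -722 - (2332 + ⅔) = -722 - 1*6998/3 = -722 - 6998/3 = -9164/3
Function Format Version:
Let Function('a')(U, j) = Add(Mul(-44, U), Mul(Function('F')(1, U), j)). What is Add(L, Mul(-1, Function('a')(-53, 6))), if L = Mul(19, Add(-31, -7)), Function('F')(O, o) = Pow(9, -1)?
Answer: Rational(-9164, 3) ≈ -3054.7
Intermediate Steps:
Function('F')(O, o) = Rational(1, 9)
Function('a')(U, j) = Add(Mul(-44, U), Mul(Rational(1, 9), j))
L = -722 (L = Mul(19, -38) = -722)
Add(L, Mul(-1, Function('a')(-53, 6))) = Add(-722, Mul(-1, Add(Mul(-44, -53), Mul(Rational(1, 9), 6)))) = Add(-722, Mul(-1, Add(2332, Rational(2, 3)))) = Add(-722, Mul(-1, Rational(6998, 3))) = Add(-722, Rational(-6998, 3)) = Rational(-9164, 3)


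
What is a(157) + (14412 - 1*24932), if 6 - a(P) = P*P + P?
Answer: -35320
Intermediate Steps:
a(P) = 6 - P - P² (a(P) = 6 - (P*P + P) = 6 - (P² + P) = 6 - (P + P²) = 6 + (-P - P²) = 6 - P - P²)
a(157) + (14412 - 1*24932) = (6 - 1*157 - 1*157²) + (14412 - 1*24932) = (6 - 157 - 1*24649) + (14412 - 24932) = (6 - 157 - 24649) - 10520 = -24800 - 10520 = -35320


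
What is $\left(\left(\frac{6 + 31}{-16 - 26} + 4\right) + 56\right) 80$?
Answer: $\frac{99320}{21} \approx 4729.5$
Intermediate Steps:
$\left(\left(\frac{6 + 31}{-16 - 26} + 4\right) + 56\right) 80 = \left(\left(\frac{37}{-42} + 4\right) + 56\right) 80 = \left(\left(37 \left(- \frac{1}{42}\right) + 4\right) + 56\right) 80 = \left(\left(- \frac{37}{42} + 4\right) + 56\right) 80 = \left(\frac{131}{42} + 56\right) 80 = \frac{2483}{42} \cdot 80 = \frac{99320}{21}$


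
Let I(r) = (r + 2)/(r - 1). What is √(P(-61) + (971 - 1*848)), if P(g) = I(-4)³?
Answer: √76915/25 ≈ 11.093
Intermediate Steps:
I(r) = (2 + r)/(-1 + r)
P(g) = 8/125 (P(g) = ((2 - 4)/(-1 - 4))³ = (-2/(-5))³ = (-⅕*(-2))³ = (⅖)³ = 8/125)
√(P(-61) + (971 - 1*848)) = √(8/125 + (971 - 1*848)) = √(8/125 + (971 - 848)) = √(8/125 + 123) = √(15383/125) = √76915/25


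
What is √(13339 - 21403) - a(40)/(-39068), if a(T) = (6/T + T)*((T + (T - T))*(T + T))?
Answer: 32120/9767 + 24*I*√14 ≈ 3.2886 + 89.8*I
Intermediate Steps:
a(T) = 2*T²*(T + 6/T) (a(T) = (T + 6/T)*((T + 0)*(2*T)) = (T + 6/T)*(T*(2*T)) = (T + 6/T)*(2*T²) = 2*T²*(T + 6/T))
√(13339 - 21403) - a(40)/(-39068) = √(13339 - 21403) - 2*40*(6 + 40²)/(-39068) = √(-8064) - 2*40*(6 + 1600)*(-1)/39068 = 24*I*√14 - 2*40*1606*(-1)/39068 = 24*I*√14 - 128480*(-1)/39068 = 24*I*√14 - 1*(-32120/9767) = 24*I*√14 + 32120/9767 = 32120/9767 + 24*I*√14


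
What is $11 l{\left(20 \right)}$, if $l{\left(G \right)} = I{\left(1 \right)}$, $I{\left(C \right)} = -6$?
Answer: $-66$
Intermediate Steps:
$l{\left(G \right)} = -6$
$11 l{\left(20 \right)} = 11 \left(-6\right) = -66$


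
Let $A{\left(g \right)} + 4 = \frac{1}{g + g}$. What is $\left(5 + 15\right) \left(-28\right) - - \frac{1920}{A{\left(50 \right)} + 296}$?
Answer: $- \frac{16160560}{29201} \approx -553.42$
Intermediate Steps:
$A{\left(g \right)} = -4 + \frac{1}{2 g}$ ($A{\left(g \right)} = -4 + \frac{1}{g + g} = -4 + \frac{1}{2 g}$)
$\left(5 + 15\right) \left(-28\right) - - \frac{1920}{A{\left(50 \right)} + 296} = \left(5 + 15\right) \left(-28\right) - - \frac{1920}{\left(-4 + \frac{1}{2 \cdot 50}\right) + 296} = 20 \left(-28\right) - - \frac{1920}{\left(-4 + \frac{1}{2} \cdot \frac{1}{50}\right) + 296} = -560 - - \frac{1920}{\left(-4 + \frac{1}{100}\right) + 296} = -560 - - \frac{1920}{- \frac{399}{100} + 296} = -560 - - \frac{1920}{\frac{29201}{100}} = -560 - \left(-1920\right) \frac{100}{29201} = -560 - - \frac{192000}{29201} = -560 + \frac{192000}{29201} = - \frac{16160560}{29201}$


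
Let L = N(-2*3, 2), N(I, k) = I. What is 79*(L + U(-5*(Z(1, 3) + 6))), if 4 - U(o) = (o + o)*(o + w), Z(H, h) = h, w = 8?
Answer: -263228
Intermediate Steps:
L = -6 (L = -2*3 = -6)
U(o) = 4 - 2*o*(8 + o) (U(o) = 4 - (o + o)*(o + 8) = 4 - 2*o*(8 + o))
79*(L + U(-5*(Z(1, 3) + 6))) = 79*(-6 + (4 - (-80)*(3 + 6) - 2*25*(3 + 6)²)) = 79*(-6 + (4 - (-80)*9 - 2*(-5*9)²)) = 79*(-6 + (4 - 16*(-45) - 2*(-45)²)) = 79*(-6 + (4 + 720 - 2*2025)) = 79*(-6 + (4 + 720 - 4050)) = 79*(-6 - 3326) = 79*(-3332) = -263228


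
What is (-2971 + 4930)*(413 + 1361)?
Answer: 3475266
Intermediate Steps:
(-2971 + 4930)*(413 + 1361) = 1959*1774 = 3475266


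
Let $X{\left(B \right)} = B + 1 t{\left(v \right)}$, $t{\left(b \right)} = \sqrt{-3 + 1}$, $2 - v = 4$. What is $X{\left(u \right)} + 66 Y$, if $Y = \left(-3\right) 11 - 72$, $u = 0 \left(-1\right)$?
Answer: $-6930 + i \sqrt{2} \approx -6930.0 + 1.4142 i$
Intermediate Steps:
$v = -2$ ($v = 2 - 4 = -2$)
$u = 0$
$t{\left(b \right)} = i \sqrt{2}$ ($t{\left(b \right)} = \sqrt{-2} = i \sqrt{2}$)
$Y = -105$ ($Y = -33 - 72 = -105$)
$X{\left(B \right)} = B + i \sqrt{2}$ ($X{\left(B \right)} = B + 1 i \sqrt{2} = B + i \sqrt{2}$)
$X{\left(u \right)} + 66 Y = \left(0 + i \sqrt{2}\right) + 66 \left(-105\right) = i \sqrt{2} - 6930 = -6930 + i \sqrt{2}$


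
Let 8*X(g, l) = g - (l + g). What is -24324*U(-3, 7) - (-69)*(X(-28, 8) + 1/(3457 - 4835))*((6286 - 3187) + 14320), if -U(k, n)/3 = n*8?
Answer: 3973668027/1378 ≈ 2.8836e+6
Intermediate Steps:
U(k, n) = -24*n (U(k, n) = -3*n*8 = -24*n)
X(g, l) = -l/8 (X(g, l) = (g - (l + g))/8 = (g - (g + l))/8 = (g + (-g - l))/8 = (-l)/8 = -l/8)
-24324*U(-3, 7) - (-69)*(X(-28, 8) + 1/(3457 - 4835))*((6286 - 3187) + 14320) = -(-583776)*7 - (-69)*(-⅛*8 + 1/(3457 - 4835))*((6286 - 3187) + 14320) = -24324*(-168) - (-69)*(-1 + 1/(-1378))*(3099 + 14320) = 4086432 - (-69)*(-1 - 1/1378)*17419 = 4086432 - (-69)*(-1379/1378*17419) = 4086432 - (-69)*(-24020801)/1378 = 4086432 - 1*1657435269/1378 = 4086432 - 1657435269/1378 = 3973668027/1378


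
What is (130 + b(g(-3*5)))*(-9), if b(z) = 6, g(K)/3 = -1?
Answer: -1224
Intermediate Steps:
g(K) = -3 (g(K) = 3*(-1) = -3)
(130 + b(g(-3*5)))*(-9) = (130 + 6)*(-9) = 136*(-9) = -1224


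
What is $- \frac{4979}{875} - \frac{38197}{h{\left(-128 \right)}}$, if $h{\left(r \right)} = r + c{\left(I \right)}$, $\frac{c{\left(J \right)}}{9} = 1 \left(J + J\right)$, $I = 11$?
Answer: $- \frac{964883}{1750} \approx -551.36$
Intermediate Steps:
$c{\left(J \right)} = 18 J$ ($c{\left(J \right)} = 9 \cdot 1 \left(J + J\right) = 9 \cdot 1 \cdot 2 J = 9 \cdot 2 J = 18 J$)
$h{\left(r \right)} = 198 + r$ ($h{\left(r \right)} = r + 18 \cdot 11 = r + 198 = 198 + r$)
$- \frac{4979}{875} - \frac{38197}{h{\left(-128 \right)}} = - \frac{4979}{875} - \frac{38197}{198 - 128} = \left(-4979\right) \frac{1}{875} - \frac{38197}{70} = - \frac{4979}{875} - \frac{38197}{70} = - \frac{964883}{1750}$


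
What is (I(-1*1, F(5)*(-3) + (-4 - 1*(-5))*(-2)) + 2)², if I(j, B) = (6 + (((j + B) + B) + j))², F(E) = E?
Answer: 813604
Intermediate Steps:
I(j, B) = (6 + 2*B + 2*j)² (I(j, B) = (6 + (((B + j) + B) + j))² = (6 + ((j + 2*B) + j))² = (6 + (2*B + 2*j))² = (6 + 2*B + 2*j)²)
(I(-1*1, F(5)*(-3) + (-4 - 1*(-5))*(-2)) + 2)² = (4*(3 + (5*(-3) + (-4 - 1*(-5))*(-2)) - 1*1)² + 2)² = (4*(3 + (-15 + (-4 + 5)*(-2)) - 1)² + 2)² = (4*(3 + (-15 + 1*(-2)) - 1)² + 2)² = (4*(3 + (-15 - 2) - 1)² + 2)² = (4*(3 - 17 - 1)² + 2)² = (4*(-15)² + 2)² = (4*225 + 2)² = (900 + 2)² = 902² = 813604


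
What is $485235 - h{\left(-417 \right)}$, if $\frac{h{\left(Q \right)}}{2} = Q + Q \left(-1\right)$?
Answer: $485235$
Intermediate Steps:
$h{\left(Q \right)} = 0$ ($h{\left(Q \right)} = 2 \left(Q + Q \left(-1\right)\right) = 2 \left(Q - Q\right) = 2 \cdot 0 = 0$)
$485235 - h{\left(-417 \right)} = 485235 - 0 = 485235 + 0 = 485235$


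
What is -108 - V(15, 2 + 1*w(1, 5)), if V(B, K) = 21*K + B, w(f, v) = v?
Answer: -270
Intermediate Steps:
V(B, K) = B + 21*K
-108 - V(15, 2 + 1*w(1, 5)) = -108 - (15 + 21*(2 + 1*5)) = -108 - (15 + 21*(2 + 5)) = -108 - (15 + 21*7) = -108 - (15 + 147) = -108 - 1*162 = -108 - 162 = -270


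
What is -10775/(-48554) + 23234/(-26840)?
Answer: -19065969/29617940 ≈ -0.64373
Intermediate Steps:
-10775/(-48554) + 23234/(-26840) = -10775*(-1/48554) + 23234*(-1/26840) = 10775/48554 - 11617/13420 = -19065969/29617940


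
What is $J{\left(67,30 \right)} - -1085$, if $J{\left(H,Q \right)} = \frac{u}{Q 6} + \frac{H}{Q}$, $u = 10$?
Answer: $\frac{48928}{45} \approx 1087.3$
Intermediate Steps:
$J{\left(H,Q \right)} = \frac{5}{3 Q} + \frac{H}{Q}$ ($J{\left(H,Q \right)} = \frac{10}{Q 6} + \frac{H}{Q} = \frac{10}{6 Q} + \frac{H}{Q} = 10 \frac{1}{6 Q} + \frac{H}{Q} = \frac{5}{3 Q} + \frac{H}{Q}$)
$J{\left(67,30 \right)} - -1085 = \frac{\frac{5}{3} + 67}{30} - -1085 = \frac{1}{30} \cdot \frac{206}{3} + 1085 = \frac{103}{45} + 1085 = \frac{48928}{45}$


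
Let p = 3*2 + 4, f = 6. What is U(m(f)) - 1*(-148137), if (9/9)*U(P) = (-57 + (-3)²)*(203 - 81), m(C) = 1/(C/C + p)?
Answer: 142281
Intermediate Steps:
p = 10 (p = 6 + 4 = 10)
m(C) = 1/11 (m(C) = 1/(C/C + 10) = 1/(1 + 10) = 1/11)
U(P) = -5856 (U(P) = (-57 + (-3)²)*(203 - 81) = (-57 + 9)*122 = -48*122 = -5856)
U(m(f)) - 1*(-148137) = -5856 - 1*(-148137) = -5856 + 148137 = 142281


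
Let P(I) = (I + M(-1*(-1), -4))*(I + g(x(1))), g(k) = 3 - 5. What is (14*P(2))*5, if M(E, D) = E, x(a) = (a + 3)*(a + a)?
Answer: 0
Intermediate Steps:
x(a) = 2*a*(3 + a) (x(a) = (3 + a)*(2*a) = 2*a*(3 + a))
g(k) = -2
P(I) = (1 + I)*(-2 + I) (P(I) = (I - 1*(-1))*(I - 2) = (I + 1)*(-2 + I) = (1 + I)*(-2 + I))
(14*P(2))*5 = (14*(-2 + 2² - 1*2))*5 = (14*(-2 + 4 - 2))*5 = (14*0)*5 = 0*5 = 0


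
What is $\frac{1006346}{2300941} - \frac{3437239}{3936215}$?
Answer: $- \frac{3947689921509}{9056998478315} \approx -0.43587$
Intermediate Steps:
$\frac{1006346}{2300941} - \frac{3437239}{3936215} = - \frac{3947689921509}{9056998478315}$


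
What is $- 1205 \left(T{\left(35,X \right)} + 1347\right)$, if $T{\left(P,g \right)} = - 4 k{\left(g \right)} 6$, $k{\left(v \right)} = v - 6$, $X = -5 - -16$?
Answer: $-1478535$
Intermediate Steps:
$X = 11$ ($X = -5 + 16 = 11$)
$k{\left(v \right)} = -6 + v$ ($k{\left(v \right)} = v - 6 = -6 + v$)
$T{\left(P,g \right)} = 144 - 24 g$ ($T{\left(P,g \right)} = - 4 \left(-6 + g\right) 6 = \left(24 - 4 g\right) 6 = 144 - 24 g$)
$- 1205 \left(T{\left(35,X \right)} + 1347\right) = - 1205 \left(\left(144 - 264\right) + 1347\right) = - 1205 \left(-120 + 1347\right) = \left(-1205\right) 1227 = -1478535$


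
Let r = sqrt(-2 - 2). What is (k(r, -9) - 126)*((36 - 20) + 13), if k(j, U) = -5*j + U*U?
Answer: -1305 - 290*I ≈ -1305.0 - 290.0*I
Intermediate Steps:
r = 2*I (r = sqrt(-4) = 2*I ≈ 2.0*I)
k(j, U) = U**2 - 5*j (k(j, U) = -5*j + U**2 = U**2 - 5*j)
(k(r, -9) - 126)*((36 - 20) + 13) = (((-9)**2 - 10*I) - 126)*((36 - 20) + 13) = ((81 - 10*I) - 126)*(16 + 13) = (-45 - 10*I)*29 = -1305 - 290*I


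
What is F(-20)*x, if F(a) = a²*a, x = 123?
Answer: -984000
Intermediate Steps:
F(a) = a³
F(-20)*x = (-20)³*123 = -8000*123 = -984000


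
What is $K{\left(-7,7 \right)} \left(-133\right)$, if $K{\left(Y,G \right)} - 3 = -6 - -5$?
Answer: $-266$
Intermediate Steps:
$K{\left(Y,G \right)} = 2$ ($K{\left(Y,G \right)} = 3 - 1 = 2$)
$K{\left(-7,7 \right)} \left(-133\right) = 2 \left(-133\right) = -266$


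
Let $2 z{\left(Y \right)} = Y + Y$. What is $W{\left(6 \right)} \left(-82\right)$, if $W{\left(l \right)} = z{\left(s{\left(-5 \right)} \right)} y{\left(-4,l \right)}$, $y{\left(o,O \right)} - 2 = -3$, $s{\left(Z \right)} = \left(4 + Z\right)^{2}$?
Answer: $82$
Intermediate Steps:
$z{\left(Y \right)} = Y$ ($z{\left(Y \right)} = \frac{Y + Y}{2} = \frac{2 Y}{2} = Y$)
$y{\left(o,O \right)} = -1$ ($y{\left(o,O \right)} = 2 - 3 = -1$)
$W{\left(l \right)} = -1$ ($W{\left(l \right)} = \left(4 - 5\right)^{2} \left(-1\right) = \left(-1\right)^{2} \left(-1\right) = 1 \left(-1\right) = -1$)
$W{\left(6 \right)} \left(-82\right) = \left(-1\right) \left(-82\right) = 82$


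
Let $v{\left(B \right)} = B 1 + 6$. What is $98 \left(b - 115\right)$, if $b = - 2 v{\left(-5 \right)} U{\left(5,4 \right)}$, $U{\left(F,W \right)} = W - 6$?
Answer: $-10878$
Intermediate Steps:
$U{\left(F,W \right)} = -6 + W$ ($U{\left(F,W \right)} = W - 6 = -6 + W$)
$v{\left(B \right)} = 6 + B$ ($v{\left(B \right)} = B + 6 = 6 + B$)
$b = 4$ ($b = - 2 \left(6 - 5\right) \left(-6 + 4\right) = \left(-2\right) 1 \left(-2\right) = \left(-2\right) \left(-2\right) = 4$)
$98 \left(b - 115\right) = 98 \left(4 - 115\right) = 98 \left(-111\right) = -10878$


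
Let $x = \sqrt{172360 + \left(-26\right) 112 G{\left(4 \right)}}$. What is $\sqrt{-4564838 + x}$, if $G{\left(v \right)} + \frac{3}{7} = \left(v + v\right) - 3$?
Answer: $\sqrt{-4564838 + 282 \sqrt{2}} \approx 2136.5 i$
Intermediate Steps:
$G{\left(v \right)} = - \frac{24}{7} + 2 v$ ($G{\left(v \right)} = - \frac{3}{7} + \left(\left(v + v\right) - 3\right) = - \frac{3}{7} + \left(2 v - 3\right) = - \frac{3}{7} + \left(-3 + 2 v\right) = - \frac{24}{7} + 2 v$)
$x = 282 \sqrt{2}$ ($x = \sqrt{172360 + \left(-26\right) 112 \left(- \frac{24}{7} + 2 \cdot 4\right)} = \sqrt{172360 - 2912 \left(- \frac{24}{7} + 8\right)} = \sqrt{172360 - 13312} = \sqrt{159048} = 282 \sqrt{2} \approx 398.81$)
$\sqrt{-4564838 + x} = \sqrt{-4564838 + 282 \sqrt{2}}$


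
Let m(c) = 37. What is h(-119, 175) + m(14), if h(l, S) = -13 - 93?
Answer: -69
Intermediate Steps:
h(l, S) = -106
h(-119, 175) + m(14) = -106 + 37 = -69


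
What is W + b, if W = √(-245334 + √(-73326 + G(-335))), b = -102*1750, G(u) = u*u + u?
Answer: -178500 + I*√(245334 - 2*√9641) ≈ -1.785e+5 + 495.11*I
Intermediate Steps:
G(u) = u + u² (G(u) = u² + u = u + u²)
b = -178500
W = √(-245334 + 2*√9641) (W = √(-245334 + √(-73326 - 335*(1 - 335))) = √(-245334 + √(-73326 - 335*(-334))) = √(-245334 + √(-73326 + 111890)) = √(-245334 + √38564) = √(-245334 + 2*√9641) ≈ 495.11*I)
W + b = √(-245334 + 2*√9641) - 178500 = -178500 + √(-245334 + 2*√9641)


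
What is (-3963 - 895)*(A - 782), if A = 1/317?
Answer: 1204264194/317 ≈ 3.7989e+6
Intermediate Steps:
A = 1/317 ≈ 0.0031546
(-3963 - 895)*(A - 782) = (-3963 - 895)*(1/317 - 782) = -4858*(-247893/317) = 1204264194/317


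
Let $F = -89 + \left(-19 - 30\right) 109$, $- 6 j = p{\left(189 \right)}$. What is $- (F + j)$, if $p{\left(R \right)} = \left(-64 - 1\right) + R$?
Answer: $\frac{16352}{3} \approx 5450.7$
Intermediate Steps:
$p{\left(R \right)} = -65 + R$
$j = - \frac{62}{3}$ ($j = - \frac{-65 + 189}{6} = \left(- \frac{1}{6}\right) 124 = - \frac{62}{3} \approx -20.667$)
$F = -5430$ ($F = -89 + \left(-19 - 30\right) 109 = -89 - 5341 = -5430$)
$- (F + j) = - (-5430 - \frac{62}{3}) = \left(-1\right) \left(- \frac{16352}{3}\right) = \frac{16352}{3}$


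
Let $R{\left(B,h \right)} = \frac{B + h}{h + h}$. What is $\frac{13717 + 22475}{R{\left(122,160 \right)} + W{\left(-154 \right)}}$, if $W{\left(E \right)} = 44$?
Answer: $\frac{5790720}{7181} \approx 806.39$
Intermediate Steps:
$R{\left(B,h \right)} = \frac{B + h}{2 h}$
$\frac{13717 + 22475}{R{\left(122,160 \right)} + W{\left(-154 \right)}} = \frac{13717 + 22475}{\frac{122 + 160}{2 \cdot 160} + 44} = \frac{36192}{\frac{1}{2} \cdot \frac{1}{160} \cdot 282 + 44} = \frac{36192}{\frac{141}{160} + 44} = \frac{36192}{\frac{7181}{160}} = 36192 \cdot \frac{160}{7181} = \frac{5790720}{7181}$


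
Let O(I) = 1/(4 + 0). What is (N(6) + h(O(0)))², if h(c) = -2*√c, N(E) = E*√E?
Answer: 217 - 12*√6 ≈ 187.61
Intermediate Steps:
N(E) = E^(3/2)
O(I) = ¼ (O(I) = 1/4 = ¼)
(N(6) + h(O(0)))² = (6^(3/2) - 2*√(¼))² = (6*√6 - 2*½)² = (6*√6 - 1)² = (-1 + 6*√6)²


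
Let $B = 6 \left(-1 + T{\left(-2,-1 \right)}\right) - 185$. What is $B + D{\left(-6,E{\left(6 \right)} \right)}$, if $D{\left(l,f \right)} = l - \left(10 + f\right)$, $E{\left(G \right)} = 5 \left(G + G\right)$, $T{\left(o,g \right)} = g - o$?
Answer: $-261$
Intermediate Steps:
$B = -185$ ($B = 6 \left(-1 - -1\right) - 185 = 6 \left(-1 + \left(-1 + 2\right)\right) - 185 = 6 \left(-1 + 1\right) - 185 = 6 \cdot 0 - 185 = 0 - 185 = -185$)
$E{\left(G \right)} = 10 G$ ($E{\left(G \right)} = 5 \cdot 2 G = 10 G$)
$D{\left(l,f \right)} = -10 + l - f$
$B + D{\left(-6,E{\left(6 \right)} \right)} = -185 - \left(16 + 60\right) = -185 - 76 = -261$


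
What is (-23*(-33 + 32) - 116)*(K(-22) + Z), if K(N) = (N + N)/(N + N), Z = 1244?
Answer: -115785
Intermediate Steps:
K(N) = 1 (K(N) = (2*N)/((2*N)) = (2*N)*(1/(2*N)) = 1)
(-23*(-33 + 32) - 116)*(K(-22) + Z) = (-23*(-33 + 32) - 116)*(1 + 1244) = (-23*(-1) - 116)*1245 = (23 - 116)*1245 = -93*1245 = -115785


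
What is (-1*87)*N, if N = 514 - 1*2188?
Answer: 145638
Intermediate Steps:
N = -1674 (N = 514 - 2188 = -1674)
(-1*87)*N = -1*87*(-1674) = -87*(-1674) = 145638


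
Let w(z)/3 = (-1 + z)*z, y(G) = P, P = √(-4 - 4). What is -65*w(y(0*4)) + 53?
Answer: 1613 + 390*I*√2 ≈ 1613.0 + 551.54*I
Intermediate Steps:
P = 2*I*√2 (P = √(-8) = 2*I*√2 ≈ 2.8284*I)
y(G) = 2*I*√2
w(z) = 3*z*(-1 + z) (w(z) = 3*((-1 + z)*z) = 3*(z*(-1 + z)) = 3*z*(-1 + z))
-65*w(y(0*4)) + 53 = -195*2*I*√2*(-1 + 2*I*√2) + 53 = -390*I*√2*(-1 + 2*I*√2) + 53 = 53 - 390*I*√2*(-1 + 2*I*√2)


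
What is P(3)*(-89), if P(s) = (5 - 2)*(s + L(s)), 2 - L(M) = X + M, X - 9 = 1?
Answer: 2136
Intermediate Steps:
X = 10 (X = 9 + 1 = 10)
L(M) = -8 - M (L(M) = 2 - (10 + M) = 2 + (-10 - M) = -8 - M)
P(s) = -24 (P(s) = (5 - 2)*(s + (-8 - s)) = 3*(-8) = -24)
P(3)*(-89) = -24*(-89) = 2136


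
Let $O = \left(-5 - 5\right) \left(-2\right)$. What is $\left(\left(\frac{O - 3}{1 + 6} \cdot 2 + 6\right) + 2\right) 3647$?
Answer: $46890$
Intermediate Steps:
$O = 20$ ($O = \left(-10\right) \left(-2\right) = 20$)
$\left(\left(\frac{O - 3}{1 + 6} \cdot 2 + 6\right) + 2\right) 3647 = \left(\left(\frac{20 - 3}{1 + 6} \cdot 2 + 6\right) + 2\right) 3647 = \left(\left(\frac{17}{7} \cdot 2 + 6\right) + 2\right) 3647 = \left(\left(\frac{34}{7} + 6\right) + 2\right) 3647 = \left(\frac{76}{7} + 2\right) 3647 = \frac{90}{7} \cdot 3647 = 46890$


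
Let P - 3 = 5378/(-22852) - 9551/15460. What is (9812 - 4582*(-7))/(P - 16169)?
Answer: -1233165446760/475968215171 ≈ -2.5909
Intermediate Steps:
P = 189618107/88322980 (P = 3 + (5378/(-22852) - 9551/15460) = 3 + (5378*(-1/22852) - 9551*1/15460) = 3 + (-2689/11426 - 9551/15460) = 3 - 75350833/88322980 = 189618107/88322980 ≈ 2.1469)
(9812 - 4582*(-7))/(P - 16169) = (9812 - 4582*(-7))/(189618107/88322980 - 16169) = (9812 + 32074)/(-1427904645513/88322980) = 41886*(-88322980/1427904645513) = -1233165446760/475968215171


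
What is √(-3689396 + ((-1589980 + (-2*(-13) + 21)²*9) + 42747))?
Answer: 2*I*√1304187 ≈ 2284.0*I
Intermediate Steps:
√(-3689396 + ((-1589980 + (-2*(-13) + 21)²*9) + 42747)) = √(-3689396 + ((-1589980 + (26 + 21)²*9) + 42747)) = √(-3689396 + ((-1589980 + 47²*9) + 42747)) = √(-3689396 + ((-1589980 + 2209*9) + 42747)) = √(-3689396 + ((-1589980 + 19881) + 42747)) = √(-3689396 + (-1570099 + 42747)) = √(-3689396 - 1527352) = √(-5216748) = 2*I*√1304187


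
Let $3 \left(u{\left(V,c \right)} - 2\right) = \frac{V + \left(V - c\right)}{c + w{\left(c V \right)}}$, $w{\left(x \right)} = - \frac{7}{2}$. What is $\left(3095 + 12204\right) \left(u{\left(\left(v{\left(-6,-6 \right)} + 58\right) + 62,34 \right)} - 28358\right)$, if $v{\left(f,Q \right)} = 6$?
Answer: $- \frac{79382104888}{183} \approx -4.3378 \cdot 10^{8}$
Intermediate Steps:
$w{\left(x \right)} = - \frac{7}{2}$ ($w{\left(x \right)} = \left(-7\right) \frac{1}{2} = - \frac{7}{2}$)
$u{\left(V,c \right)} = 2 + \frac{- c + 2 V}{3 \left(- \frac{7}{2} + c\right)}$ ($u{\left(V,c \right)} = 2 + \frac{\left(V + \left(V - c\right)\right) \frac{1}{c - \frac{7}{2}}}{3} = 2 + \frac{\left(- c + 2 V\right) \frac{1}{- \frac{7}{2} + c}}{3} = 2 + \frac{\frac{1}{- \frac{7}{2} + c} \left(- c + 2 V\right)}{3} = 2 + \frac{- c + 2 V}{3 \left(- \frac{7}{2} + c\right)}$)
$\left(3095 + 12204\right) \left(u{\left(\left(v{\left(-6,-6 \right)} + 58\right) + 62,34 \right)} - 28358\right) = \left(3095 + 12204\right) \left(\frac{2 \left(-21 + 2 \left(\left(6 + 58\right) + 62\right) + 5 \cdot 34\right)}{3 \left(-7 + 2 \cdot 34\right)} - 28358\right) = 15299 \left(\frac{2 \left(-21 + 2 \left(64 + 62\right) + 170\right)}{3 \left(-7 + 68\right)} - 28358\right) = 15299 \left(\frac{2 \left(-21 + 2 \cdot 126 + 170\right)}{3 \cdot 61} - 28358\right) = 15299 \left(\frac{2}{3} \cdot \frac{1}{61} \left(-21 + 252 + 170\right) - 28358\right) = 15299 \left(\frac{2}{3} \cdot \frac{1}{61} \cdot 401 - 28358\right) = 15299 \left(\frac{802}{183} - 28358\right) = 15299 \left(- \frac{5188712}{183}\right) = - \frac{79382104888}{183}$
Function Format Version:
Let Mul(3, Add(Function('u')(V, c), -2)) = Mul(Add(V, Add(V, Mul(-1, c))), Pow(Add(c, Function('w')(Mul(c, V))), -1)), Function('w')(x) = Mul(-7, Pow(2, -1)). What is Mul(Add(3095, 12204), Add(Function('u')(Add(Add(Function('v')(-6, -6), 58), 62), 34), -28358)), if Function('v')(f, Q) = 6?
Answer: Rational(-79382104888, 183) ≈ -4.3378e+8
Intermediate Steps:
Function('w')(x) = Rational(-7, 2) (Function('w')(x) = Mul(-7, Rational(1, 2)) = Rational(-7, 2))
Function('u')(V, c) = Add(2, Mul(Rational(1, 3), Pow(Add(Rational(-7, 2), c), -1), Add(Mul(-1, c), Mul(2, V)))) (Function('u')(V, c) = Add(2, Mul(Rational(1, 3), Mul(Add(V, Add(V, Mul(-1, c))), Pow(Add(c, Rational(-7, 2)), -1)))) = Add(2, Mul(Rational(1, 3), Mul(Add(Mul(-1, c), Mul(2, V)), Pow(Add(Rational(-7, 2), c), -1)))) = Add(2, Mul(Rational(1, 3), Mul(Pow(Add(Rational(-7, 2), c), -1), Add(Mul(-1, c), Mul(2, V))))) = Add(2, Mul(Rational(1, 3), Pow(Add(Rational(-7, 2), c), -1), Add(Mul(-1, c), Mul(2, V)))))
Mul(Add(3095, 12204), Add(Function('u')(Add(Add(Function('v')(-6, -6), 58), 62), 34), -28358)) = Mul(Add(3095, 12204), Add(Mul(Rational(2, 3), Pow(Add(-7, Mul(2, 34)), -1), Add(-21, Mul(2, Add(Add(6, 58), 62)), Mul(5, 34))), -28358)) = Mul(15299, Add(Mul(Rational(2, 3), Pow(Add(-7, 68), -1), Add(-21, Mul(2, Add(64, 62)), 170)), -28358)) = Mul(15299, Add(Mul(Rational(2, 3), Pow(61, -1), Add(-21, Mul(2, 126), 170)), -28358)) = Mul(15299, Add(Mul(Rational(2, 3), Rational(1, 61), Add(-21, 252, 170)), -28358)) = Mul(15299, Add(Mul(Rational(2, 3), Rational(1, 61), 401), -28358)) = Mul(15299, Add(Rational(802, 183), -28358)) = Mul(15299, Rational(-5188712, 183)) = Rational(-79382104888, 183)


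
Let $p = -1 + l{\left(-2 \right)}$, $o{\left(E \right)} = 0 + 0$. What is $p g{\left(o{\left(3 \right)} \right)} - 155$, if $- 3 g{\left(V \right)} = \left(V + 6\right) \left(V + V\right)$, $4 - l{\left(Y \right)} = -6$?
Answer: $-155$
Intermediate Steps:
$l{\left(Y \right)} = 10$ ($l{\left(Y \right)} = 4 - -6 = 4 + 6 = 10$)
$o{\left(E \right)} = 0$
$g{\left(V \right)} = - \frac{2 V \left(6 + V\right)}{3}$ ($g{\left(V \right)} = - \frac{\left(V + 6\right) \left(V + V\right)}{3} = - \frac{\left(6 + V\right) 2 V}{3} = - \frac{2 V \left(6 + V\right)}{3}$)
$p = 9$ ($p = -1 + 10 = 9$)
$p g{\left(o{\left(3 \right)} \right)} - 155 = 9 \left(\left(- \frac{2}{3}\right) 0 \left(6 + 0\right)\right) - 155 = 9 \left(\left(- \frac{2}{3}\right) 0 \cdot 6\right) - 155 = 9 \cdot 0 - 155 = 0 - 155 = -155$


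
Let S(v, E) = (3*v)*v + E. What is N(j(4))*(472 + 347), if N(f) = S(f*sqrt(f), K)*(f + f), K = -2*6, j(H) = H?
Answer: 1179360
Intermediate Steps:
K = -12
S(v, E) = E + 3*v**2 (S(v, E) = 3*v**2 + E = E + 3*v**2)
N(f) = 2*f*(-12 + 3*f**3) (N(f) = (-12 + 3*(f*sqrt(f))**2)*(f + f) = (-12 + 3*(f**(3/2))**2)*(2*f) = (-12 + 3*f**3)*(2*f) = 2*f*(-12 + 3*f**3))
N(j(4))*(472 + 347) = (6*4*(-4 + 4**3))*(472 + 347) = (6*4*(-4 + 64))*819 = (6*4*60)*819 = 1440*819 = 1179360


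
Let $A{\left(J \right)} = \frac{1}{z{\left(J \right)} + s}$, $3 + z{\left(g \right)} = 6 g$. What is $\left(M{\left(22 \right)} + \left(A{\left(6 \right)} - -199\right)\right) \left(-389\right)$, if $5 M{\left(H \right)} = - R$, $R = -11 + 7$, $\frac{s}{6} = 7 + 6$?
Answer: $- \frac{43137766}{555} \approx -77726.0$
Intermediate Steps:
$z{\left(g \right)} = -3 + 6 g$
$s = 78$ ($s = 6 \left(7 + 6\right) = 6 \cdot 13 = 78$)
$A{\left(J \right)} = \frac{1}{75 + 6 J}$ ($A{\left(J \right)} = \frac{1}{\left(-3 + 6 J\right) + 78} = \frac{1}{75 + 6 J}$)
$R = -4$
$M{\left(H \right)} = \frac{4}{5}$ ($M{\left(H \right)} = \frac{\left(-1\right) \left(-4\right)}{5} = \frac{1}{5} \cdot 4 = \frac{4}{5}$)
$\left(M{\left(22 \right)} + \left(A{\left(6 \right)} - -199\right)\right) \left(-389\right) = \left(\frac{4}{5} + \left(\frac{1}{3 \left(25 + 2 \cdot 6\right)} - -199\right)\right) \left(-389\right) = \left(\frac{4}{5} + \left(\frac{1}{3 \left(25 + 12\right)} + 199\right)\right) \left(-389\right) = \left(\frac{4}{5} + \left(\frac{1}{3 \cdot 37} + 199\right)\right) \left(-389\right) = \left(\frac{4}{5} + \left(\frac{1}{3} \cdot \frac{1}{37} + 199\right)\right) \left(-389\right) = \left(\frac{4}{5} + \left(\frac{1}{111} + 199\right)\right) \left(-389\right) = \left(\frac{4}{5} + \frac{22090}{111}\right) \left(-389\right) = \frac{110894}{555} \left(-389\right) = - \frac{43137766}{555}$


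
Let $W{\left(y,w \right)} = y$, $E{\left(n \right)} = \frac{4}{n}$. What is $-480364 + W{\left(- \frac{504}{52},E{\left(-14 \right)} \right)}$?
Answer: $- \frac{6244858}{13} \approx -4.8037 \cdot 10^{5}$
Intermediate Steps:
$-480364 + W{\left(- \frac{504}{52},E{\left(-14 \right)} \right)} = -480364 - \frac{504}{52} = -480364 - \frac{126}{13} = - \frac{6244858}{13}$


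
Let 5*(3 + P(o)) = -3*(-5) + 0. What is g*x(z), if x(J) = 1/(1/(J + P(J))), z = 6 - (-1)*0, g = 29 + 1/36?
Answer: 1045/6 ≈ 174.17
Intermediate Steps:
P(o) = 0 (P(o) = -3 + (-3*(-5) + 0)/5 = -3 + (15 + 0)/5 = -3 + (⅕)*15 = -3 + 3 = 0)
g = 1045/36 (g = 29 + 1/36 = 1045/36 ≈ 29.028)
z = 6 (z = 6 - 1*0 = 6 + 0 = 6)
x(J) = J (x(J) = 1/(1/(J + 0)) = 1/(1/J) = J)
g*x(z) = (1045/36)*6 = 1045/6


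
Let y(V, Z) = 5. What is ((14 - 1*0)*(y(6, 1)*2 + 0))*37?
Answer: 5180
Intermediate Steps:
((14 - 1*0)*(y(6, 1)*2 + 0))*37 = ((14 - 1*0)*(5*2 + 0))*37 = ((14 + 0)*(10 + 0))*37 = (14*10)*37 = 140*37 = 5180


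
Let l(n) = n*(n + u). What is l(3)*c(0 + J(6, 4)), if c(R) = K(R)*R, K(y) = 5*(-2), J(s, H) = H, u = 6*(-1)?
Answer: 360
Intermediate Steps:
u = -6
K(y) = -10
l(n) = n*(-6 + n) (l(n) = n*(n - 6) = n*(-6 + n))
c(R) = -10*R
l(3)*c(0 + J(6, 4)) = (3*(-6 + 3))*(-10*(0 + 4)) = (3*(-3))*(-10*4) = -9*(-40) = 360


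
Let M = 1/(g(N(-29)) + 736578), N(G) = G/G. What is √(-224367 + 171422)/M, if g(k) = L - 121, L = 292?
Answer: 736749*I*√52945 ≈ 1.6952e+8*I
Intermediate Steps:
N(G) = 1
g(k) = 171 (g(k) = 292 - 121 = 171)
M = 1/736749 (M = 1/(171 + 736578) = 1/736749 ≈ 1.3573e-6)
√(-224367 + 171422)/M = √(-224367 + 171422)/(1/736749) = √(-52945)*736749 = (I*√52945)*736749 = 736749*I*√52945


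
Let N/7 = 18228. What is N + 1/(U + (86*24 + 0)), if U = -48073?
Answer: 5870564363/46009 ≈ 1.2760e+5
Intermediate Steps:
N = 127596 (N = 7*18228 = 127596)
N + 1/(U + (86*24 + 0)) = 127596 + 1/(-48073 + (86*24 + 0)) = 127596 + 1/(-48073 + (2064 + 0)) = 127596 + 1/(-48073 + 2064) = 127596 + 1/(-46009) = 127596 - 1/46009 = 5870564363/46009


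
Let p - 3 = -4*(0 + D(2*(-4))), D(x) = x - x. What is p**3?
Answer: 27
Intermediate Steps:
D(x) = 0
p = 3 (p = 3 - 4*(0 + 0) = 3 - 4*0 = 3 + 0 = 3)
p**3 = 3**3 = 27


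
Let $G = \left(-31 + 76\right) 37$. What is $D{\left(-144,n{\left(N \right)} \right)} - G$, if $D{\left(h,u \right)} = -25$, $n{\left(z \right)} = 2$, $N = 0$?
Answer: $-1690$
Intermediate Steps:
$G = 1665$ ($G = 45 \cdot 37 = 1665$)
$D{\left(-144,n{\left(N \right)} \right)} - G = -25 - 1665 = -1690$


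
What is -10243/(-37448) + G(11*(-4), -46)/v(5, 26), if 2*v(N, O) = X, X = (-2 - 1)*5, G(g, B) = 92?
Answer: -6736787/561720 ≈ -11.993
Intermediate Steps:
X = -15 (X = -3*5 = -15)
v(N, O) = -15/2 (v(N, O) = (½)*(-15) = -15/2)
-10243/(-37448) + G(11*(-4), -46)/v(5, 26) = -10243/(-37448) + 92/(-15/2) = -10243*(-1/37448) + 92*(-2/15) = 10243/37448 - 184/15 = -6736787/561720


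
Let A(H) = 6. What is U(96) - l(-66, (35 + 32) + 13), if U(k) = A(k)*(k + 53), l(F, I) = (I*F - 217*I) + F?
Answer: 23600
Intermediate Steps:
l(F, I) = F - 217*I + F*I (l(F, I) = (F*I - 217*I) + F = (-217*I + F*I) + F = F - 217*I + F*I)
U(k) = 318 + 6*k (U(k) = 6*(k + 53) = 6*(53 + k) = 318 + 6*k)
U(96) - l(-66, (35 + 32) + 13) = (318 + 6*96) - (-66 - 217*((35 + 32) + 13) - 66*((35 + 32) + 13)) = (318 + 576) - (-66 - 217*(67 + 13) - 66*(67 + 13)) = 894 - (-66 - 217*80 - 66*80) = 894 - (-66 - 17360 - 5280) = 894 - 1*(-22706) = 894 + 22706 = 23600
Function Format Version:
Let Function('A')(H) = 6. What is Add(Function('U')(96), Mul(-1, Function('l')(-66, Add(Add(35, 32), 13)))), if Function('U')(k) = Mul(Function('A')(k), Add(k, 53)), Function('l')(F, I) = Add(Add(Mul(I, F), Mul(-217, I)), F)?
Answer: 23600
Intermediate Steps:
Function('l')(F, I) = Add(F, Mul(-217, I), Mul(F, I)) (Function('l')(F, I) = Add(Add(Mul(F, I), Mul(-217, I)), F) = Add(Add(Mul(-217, I), Mul(F, I)), F) = Add(F, Mul(-217, I), Mul(F, I)))
Function('U')(k) = Add(318, Mul(6, k)) (Function('U')(k) = Mul(6, Add(k, 53)) = Mul(6, Add(53, k)) = Add(318, Mul(6, k)))
Add(Function('U')(96), Mul(-1, Function('l')(-66, Add(Add(35, 32), 13)))) = Add(Add(318, Mul(6, 96)), Mul(-1, Add(-66, Mul(-217, Add(Add(35, 32), 13)), Mul(-66, Add(Add(35, 32), 13))))) = Add(Add(318, 576), Mul(-1, Add(-66, Mul(-217, Add(67, 13)), Mul(-66, Add(67, 13))))) = Add(894, Mul(-1, Add(-66, Mul(-217, 80), Mul(-66, 80)))) = Add(894, Mul(-1, Add(-66, -17360, -5280))) = Add(894, Mul(-1, -22706)) = Add(894, 22706) = 23600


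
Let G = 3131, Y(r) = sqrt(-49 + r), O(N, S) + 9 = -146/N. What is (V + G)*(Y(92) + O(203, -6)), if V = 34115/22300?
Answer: -3937849537/129340 + 13971083*sqrt(43)/4460 ≈ -9904.3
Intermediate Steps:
O(N, S) = -9 - 146/N
V = 6823/4460 (V = 34115*(1/22300) = 6823/4460 ≈ 1.5298)
(V + G)*(Y(92) + O(203, -6)) = (6823/4460 + 3131)*(sqrt(-49 + 92) + (-9 - 146/203)) = 13971083*(sqrt(43) + (-9 - 146*1/203))/4460 = 13971083*(sqrt(43) + (-9 - 146/203))/4460 = 13971083*(sqrt(43) - 1973/203)/4460 = 13971083*(-1973/203 + sqrt(43))/4460 = -3937849537/129340 + 13971083*sqrt(43)/4460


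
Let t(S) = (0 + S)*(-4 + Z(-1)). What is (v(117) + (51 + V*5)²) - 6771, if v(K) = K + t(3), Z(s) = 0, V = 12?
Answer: 5655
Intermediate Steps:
t(S) = -4*S (t(S) = (0 + S)*(-4 + 0) = S*(-4) = -4*S)
v(K) = -12 + K (v(K) = K - 4*3 = K - 12 = -12 + K)
(v(117) + (51 + V*5)²) - 6771 = ((-12 + 117) + (51 + 12*5)²) - 6771 = (105 + (51 + 60)²) - 6771 = (105 + 111²) - 6771 = (105 + 12321) - 6771 = 12426 - 6771 = 5655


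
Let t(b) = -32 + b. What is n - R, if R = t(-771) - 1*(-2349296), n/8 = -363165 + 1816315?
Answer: 9276707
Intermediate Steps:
n = 11625200 (n = 8*(-363165 + 1816315) = 8*1453150 = 11625200)
R = 2348493 (R = (-32 - 771) - 1*(-2349296) = -803 + 2349296 = 2348493)
n - R = 11625200 - 1*2348493 = 11625200 - 2348493 = 9276707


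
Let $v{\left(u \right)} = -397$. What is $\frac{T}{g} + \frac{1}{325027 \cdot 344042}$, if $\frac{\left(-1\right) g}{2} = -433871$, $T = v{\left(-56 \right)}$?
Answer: $- \frac{11098426492114}{24258365212503857} \approx -0.00045751$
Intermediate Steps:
$T = -397$
$g = 867742$ ($g = \left(-2\right) \left(-433871\right) = 867742$)
$\frac{T}{g} + \frac{1}{325027 \cdot 344042} = - \frac{397}{867742} + \frac{1}{325027 \cdot 344042} = \left(-397\right) \frac{1}{867742} + \frac{1}{325027} \cdot \frac{1}{344042} = - \frac{397}{867742} + \frac{1}{111822939134} = - \frac{11098426492114}{24258365212503857}$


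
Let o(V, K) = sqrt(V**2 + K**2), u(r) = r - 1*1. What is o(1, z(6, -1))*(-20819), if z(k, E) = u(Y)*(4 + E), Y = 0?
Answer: -20819*sqrt(10) ≈ -65836.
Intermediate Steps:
u(r) = -1 + r (u(r) = r - 1 = -1 + r)
z(k, E) = -4 - E (z(k, E) = (-1 + 0)*(4 + E) = -(4 + E) = -4 - E)
o(V, K) = sqrt(K**2 + V**2)
o(1, z(6, -1))*(-20819) = sqrt((-4 - 1*(-1))**2 + 1**2)*(-20819) = sqrt((-4 + 1)**2 + 1)*(-20819) = sqrt((-3)**2 + 1)*(-20819) = sqrt(9 + 1)*(-20819) = sqrt(10)*(-20819) = -20819*sqrt(10)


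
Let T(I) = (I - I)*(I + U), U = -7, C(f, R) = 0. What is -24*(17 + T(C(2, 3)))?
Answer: -408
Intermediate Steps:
T(I) = 0 (T(I) = (I - I)*(I - 7) = 0*(-7 + I) = 0)
-24*(17 + T(C(2, 3))) = -24*(17 + 0) = -24*17 = -408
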